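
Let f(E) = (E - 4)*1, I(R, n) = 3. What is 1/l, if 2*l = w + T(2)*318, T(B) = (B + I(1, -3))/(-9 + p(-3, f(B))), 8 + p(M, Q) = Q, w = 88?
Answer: 19/41 ≈ 0.46341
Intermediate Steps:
f(E) = -4 + E (f(E) = (-4 + E)*1 = -4 + E)
p(M, Q) = -8 + Q
T(B) = (3 + B)/(-21 + B) (T(B) = (B + 3)/(-9 + (-8 + (-4 + B))) = (3 + B)/(-9 + (-12 + B)) = (3 + B)/(-21 + B))
l = 41/19 (l = (88 + ((3 + 2)/(-21 + 2))*318)/2 = (88 + (5/(-19))*318)/2 = (88 - 1/19*5*318)/2 = (88 - 5/19*318)/2 = (88 - 1590/19)/2 = (1/2)*(82/19) = 41/19 ≈ 2.1579)
1/l = 1/(41/19) = 19/41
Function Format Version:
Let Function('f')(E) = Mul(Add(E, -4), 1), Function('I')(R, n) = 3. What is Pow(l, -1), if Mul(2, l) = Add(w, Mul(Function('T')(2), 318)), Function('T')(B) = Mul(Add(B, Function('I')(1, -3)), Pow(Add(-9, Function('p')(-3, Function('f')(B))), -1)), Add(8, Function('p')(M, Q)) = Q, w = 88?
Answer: Rational(19, 41) ≈ 0.46341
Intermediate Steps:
Function('f')(E) = Add(-4, E) (Function('f')(E) = Mul(Add(-4, E), 1) = Add(-4, E))
Function('p')(M, Q) = Add(-8, Q)
Function('T')(B) = Mul(Pow(Add(-21, B), -1), Add(3, B)) (Function('T')(B) = Mul(Add(B, 3), Pow(Add(-9, Add(-8, Add(-4, B))), -1)) = Mul(Add(3, B), Pow(Add(-9, Add(-12, B)), -1)) = Mul(Add(3, B), Pow(Add(-21, B), -1)) = Mul(Pow(Add(-21, B), -1), Add(3, B)))
l = Rational(41, 19) (l = Mul(Rational(1, 2), Add(88, Mul(Mul(Pow(Add(-21, 2), -1), Add(3, 2)), 318))) = Mul(Rational(1, 2), Add(88, Mul(Mul(Pow(-19, -1), 5), 318))) = Mul(Rational(1, 2), Add(88, Mul(Mul(Rational(-1, 19), 5), 318))) = Mul(Rational(1, 2), Add(88, Mul(Rational(-5, 19), 318))) = Mul(Rational(1, 2), Add(88, Rational(-1590, 19))) = Mul(Rational(1, 2), Rational(82, 19)) = Rational(41, 19) ≈ 2.1579)
Pow(l, -1) = Pow(Rational(41, 19), -1) = Rational(19, 41)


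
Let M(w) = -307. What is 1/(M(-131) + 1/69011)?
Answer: -69011/21186376 ≈ -0.0032573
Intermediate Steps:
1/(M(-131) + 1/69011) = 1/(-307 + 1/69011) = 1/(-21186376/69011) = -69011/21186376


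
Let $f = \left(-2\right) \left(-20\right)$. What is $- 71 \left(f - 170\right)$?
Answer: $9230$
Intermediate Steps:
$f = 40$
$- 71 \left(f - 170\right) = - 71 \left(40 - 170\right) = \left(-71\right) \left(-130\right) = 9230$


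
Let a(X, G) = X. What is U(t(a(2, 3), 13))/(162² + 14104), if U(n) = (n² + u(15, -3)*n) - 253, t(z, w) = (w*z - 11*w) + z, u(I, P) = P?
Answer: 13317/40348 ≈ 0.33005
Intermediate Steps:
t(z, w) = z - 11*w + w*z (t(z, w) = (-11*w + w*z) + z = z - 11*w + w*z)
U(n) = -253 + n² - 3*n (U(n) = (n² - 3*n) - 253 = -253 + n² - 3*n)
U(t(a(2, 3), 13))/(162² + 14104) = (-253 + (2 - 11*13 + 13*2)² - 3*(2 - 11*13 + 13*2))/(162² + 14104) = (-253 + (2 - 143 + 26)² - 3*(2 - 143 + 26))/(26244 + 14104) = (-253 + (-115)² - 3*(-115))/40348 = (-253 + 13225 + 345)*(1/40348) = 13317*(1/40348) = 13317/40348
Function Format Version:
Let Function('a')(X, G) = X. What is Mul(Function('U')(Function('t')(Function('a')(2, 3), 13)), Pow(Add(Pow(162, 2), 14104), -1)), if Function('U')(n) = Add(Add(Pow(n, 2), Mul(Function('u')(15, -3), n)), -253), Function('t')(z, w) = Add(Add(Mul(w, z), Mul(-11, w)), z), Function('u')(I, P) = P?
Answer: Rational(13317, 40348) ≈ 0.33005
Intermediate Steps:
Function('t')(z, w) = Add(z, Mul(-11, w), Mul(w, z)) (Function('t')(z, w) = Add(Add(Mul(-11, w), Mul(w, z)), z) = Add(z, Mul(-11, w), Mul(w, z)))
Function('U')(n) = Add(-253, Pow(n, 2), Mul(-3, n)) (Function('U')(n) = Add(Add(Pow(n, 2), Mul(-3, n)), -253) = Add(-253, Pow(n, 2), Mul(-3, n)))
Mul(Function('U')(Function('t')(Function('a')(2, 3), 13)), Pow(Add(Pow(162, 2), 14104), -1)) = Mul(Add(-253, Pow(Add(2, Mul(-11, 13), Mul(13, 2)), 2), Mul(-3, Add(2, Mul(-11, 13), Mul(13, 2)))), Pow(Add(Pow(162, 2), 14104), -1)) = Mul(Add(-253, Pow(Add(2, -143, 26), 2), Mul(-3, Add(2, -143, 26))), Pow(Add(26244, 14104), -1)) = Mul(Add(-253, Pow(-115, 2), Mul(-3, -115)), Pow(40348, -1)) = Mul(Add(-253, 13225, 345), Rational(1, 40348)) = Mul(13317, Rational(1, 40348)) = Rational(13317, 40348)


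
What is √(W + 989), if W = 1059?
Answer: 32*√2 ≈ 45.255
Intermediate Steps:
√(W + 989) = √(1059 + 989) = √2048 = 32*√2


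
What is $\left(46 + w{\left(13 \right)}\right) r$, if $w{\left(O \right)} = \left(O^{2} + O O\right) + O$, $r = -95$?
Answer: $-37715$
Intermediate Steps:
$w{\left(O \right)} = O + 2 O^{2}$ ($w{\left(O \right)} = \left(O^{2} + O^{2}\right) + O = 2 O^{2} + O = O + 2 O^{2}$)
$\left(46 + w{\left(13 \right)}\right) r = \left(46 + 13 \left(1 + 2 \cdot 13\right)\right) \left(-95\right) = \left(46 + 13 \left(1 + 26\right)\right) \left(-95\right) = \left(46 + 13 \cdot 27\right) \left(-95\right) = \left(46 + 351\right) \left(-95\right) = 397 \left(-95\right) = -37715$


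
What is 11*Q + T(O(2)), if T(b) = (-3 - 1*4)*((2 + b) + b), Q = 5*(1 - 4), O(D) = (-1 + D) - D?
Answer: -165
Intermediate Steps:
O(D) = -1
Q = -15 (Q = 5*(-3) = -15)
T(b) = -14 - 14*b (T(b) = (-3 - 4)*(2 + 2*b) = -7*(2 + 2*b) = -14 - 14*b)
11*Q + T(O(2)) = 11*(-15) + (-14 - 14*(-1)) = -165 + (-14 + 14) = -165 + 0 = -165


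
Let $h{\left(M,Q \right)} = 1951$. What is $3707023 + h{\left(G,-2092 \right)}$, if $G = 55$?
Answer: $3708974$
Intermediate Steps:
$3707023 + h{\left(G,-2092 \right)} = 3707023 + 1951 = 3708974$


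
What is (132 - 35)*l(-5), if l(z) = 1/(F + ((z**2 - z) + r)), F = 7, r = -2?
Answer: 97/35 ≈ 2.7714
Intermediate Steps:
l(z) = 1/(5 + z**2 - z) (l(z) = 1/(7 + ((z**2 - z) - 2)) = 1/(7 + (-2 + z**2 - z)) = 1/(5 + z**2 - z))
(132 - 35)*l(-5) = (132 - 35)/(5 + (-5)**2 - 1*(-5)) = 97/(5 + 25 + 5) = 97/35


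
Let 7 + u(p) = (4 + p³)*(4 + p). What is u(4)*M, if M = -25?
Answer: -13425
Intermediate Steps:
u(p) = -7 + (4 + p)*(4 + p³) (u(p) = -7 + (4 + p³)*(4 + p) = -7 + (4 + p)*(4 + p³))
u(4)*M = (9 + 4⁴ + 4*4 + 4*4³)*(-25) = (9 + 256 + 16 + 4*64)*(-25) = (9 + 256 + 16 + 256)*(-25) = 537*(-25) = -13425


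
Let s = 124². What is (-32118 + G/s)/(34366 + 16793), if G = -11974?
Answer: -246929171/393310392 ≈ -0.62782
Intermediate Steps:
s = 15376
(-32118 + G/s)/(34366 + 16793) = (-32118 - 11974/15376)/(34366 + 16793) = (-32118 - 11974*1/15376)/51159 = (-32118 - 5987/7688)*(1/51159) = -246929171/7688*1/51159 = -246929171/393310392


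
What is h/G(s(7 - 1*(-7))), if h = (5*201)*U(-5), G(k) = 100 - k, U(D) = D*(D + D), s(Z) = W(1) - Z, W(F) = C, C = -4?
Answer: 25125/59 ≈ 425.85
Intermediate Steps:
W(F) = -4
s(Z) = -4 - Z
U(D) = 2*D**2 (U(D) = D*(2*D) = 2*D**2)
h = 50250 (h = (5*201)*(2*(-5)**2) = 1005*(2*25) = 1005*50 = 50250)
h/G(s(7 - 1*(-7))) = 50250/(100 - (-4 - (7 - 1*(-7)))) = 50250/(100 - (-4 - (7 + 7))) = 50250/(100 - (-4 - 1*14)) = 50250/(100 - (-4 - 14)) = 50250/(100 - 1*(-18)) = 50250/(100 + 18) = 50250/118 = 50250*(1/118) = 25125/59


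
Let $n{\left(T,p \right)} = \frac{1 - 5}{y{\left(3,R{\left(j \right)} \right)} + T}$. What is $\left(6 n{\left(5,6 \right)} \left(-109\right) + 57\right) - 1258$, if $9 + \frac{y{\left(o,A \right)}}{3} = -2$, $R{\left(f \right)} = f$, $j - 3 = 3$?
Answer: $- \frac{9061}{7} \approx -1294.4$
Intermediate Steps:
$j = 6$ ($j = 3 + 3 = 6$)
$y{\left(o,A \right)} = -33$ ($y{\left(o,A \right)} = -27 + 3 \left(-2\right) = -27 - 6 = -33$)
$n{\left(T,p \right)} = - \frac{4}{-33 + T}$ ($n{\left(T,p \right)} = \frac{1 - 5}{-33 + T} = - \frac{4}{-33 + T}$)
$\left(6 n{\left(5,6 \right)} \left(-109\right) + 57\right) - 1258 = \left(6 \left(- \frac{4}{-33 + 5}\right) \left(-109\right) + 57\right) - 1258 = \left(6 \left(- \frac{4}{-28}\right) \left(-109\right) + 57\right) - 1258 = \left(6 \left(\left(-4\right) \left(- \frac{1}{28}\right)\right) \left(-109\right) + 57\right) - 1258 = \left(6 \cdot \frac{1}{7} \left(-109\right) + 57\right) - 1258 = \left(\frac{6}{7} \left(-109\right) + 57\right) - 1258 = \left(- \frac{654}{7} + 57\right) - 1258 = - \frac{255}{7} - 1258 = - \frac{9061}{7}$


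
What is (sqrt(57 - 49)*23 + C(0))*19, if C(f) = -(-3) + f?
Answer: 57 + 874*sqrt(2) ≈ 1293.0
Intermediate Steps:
C(f) = 3 + f (C(f) = -1*(-3) + f = 3 + f)
(sqrt(57 - 49)*23 + C(0))*19 = (sqrt(57 - 49)*23 + (3 + 0))*19 = (sqrt(8)*23 + 3)*19 = ((2*sqrt(2))*23 + 3)*19 = (46*sqrt(2) + 3)*19 = (3 + 46*sqrt(2))*19 = 57 + 874*sqrt(2)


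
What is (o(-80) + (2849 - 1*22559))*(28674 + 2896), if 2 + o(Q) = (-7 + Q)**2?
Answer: -383354510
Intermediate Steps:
o(Q) = -2 + (-7 + Q)**2
(o(-80) + (2849 - 1*22559))*(28674 + 2896) = ((-2 + (-7 - 80)**2) + (2849 - 1*22559))*(28674 + 2896) = ((-2 + (-87)**2) + (2849 - 22559))*31570 = ((-2 + 7569) - 19710)*31570 = (7567 - 19710)*31570 = -12143*31570 = -383354510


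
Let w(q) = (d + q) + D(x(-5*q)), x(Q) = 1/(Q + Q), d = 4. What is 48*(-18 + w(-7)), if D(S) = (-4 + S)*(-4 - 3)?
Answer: 1656/5 ≈ 331.20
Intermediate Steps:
x(Q) = 1/(2*Q)
D(S) = 28 - 7*S (D(S) = (-4 + S)*(-7) = 28 - 7*S)
w(q) = 32 + q + 7/(10*q) (w(q) = (4 + q) + (28 - 7/(2*((-5*q)))) = (4 + q) + (28 - 7*(-1/(5*q))/2) = (4 + q) + (28 - (-7)/(10*q)) = (4 + q) + (28 + 7/(10*q)) = 32 + q + 7/(10*q))
48*(-18 + w(-7)) = 48*(-18 + (32 - 7 + (7/10)/(-7))) = 48*(-18 + (32 - 7 + (7/10)*(-⅐))) = 48*(-18 + (32 - 7 - ⅒)) = 48*(-18 + 249/10) = 48*(69/10) = 1656/5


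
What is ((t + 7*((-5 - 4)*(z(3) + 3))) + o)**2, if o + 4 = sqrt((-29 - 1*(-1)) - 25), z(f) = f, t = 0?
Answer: (-382 + I*sqrt(53))**2 ≈ 1.4587e+5 - 5562.0*I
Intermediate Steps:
o = -4 + I*sqrt(53) (o = -4 + sqrt((-29 - 1*(-1)) - 25) = -4 + sqrt((-29 + 1) - 25) = -4 + sqrt(-28 - 25) = -4 + sqrt(-53) = -4 + I*sqrt(53) ≈ -4.0 + 7.2801*I)
((t + 7*((-5 - 4)*(z(3) + 3))) + o)**2 = ((0 + 7*((-5 - 4)*(3 + 3))) + (-4 + I*sqrt(53)))**2 = ((0 + 7*(-9*6)) + (-4 + I*sqrt(53)))**2 = ((0 + 7*(-54)) + (-4 + I*sqrt(53)))**2 = ((0 - 378) + (-4 + I*sqrt(53)))**2 = (-378 + (-4 + I*sqrt(53)))**2 = (-382 + I*sqrt(53))**2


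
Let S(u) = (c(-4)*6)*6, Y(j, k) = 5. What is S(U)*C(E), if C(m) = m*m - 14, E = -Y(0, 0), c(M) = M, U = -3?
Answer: -1584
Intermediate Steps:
E = -5 (E = -1*5 = -5)
C(m) = -14 + m² (C(m) = m² - 14 = -14 + m²)
S(u) = -144 (S(u) = -4*6*6 = -24*6 = -144)
S(U)*C(E) = -144*(-14 + (-5)²) = -144*(-14 + 25) = -144*11 = -1584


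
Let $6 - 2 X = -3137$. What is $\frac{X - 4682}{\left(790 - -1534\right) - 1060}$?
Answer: $- \frac{6221}{2528} \approx -2.4608$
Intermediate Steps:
$X = \frac{3143}{2}$ ($X = 3 - - \frac{3137}{2} = 3 + \frac{3137}{2} = \frac{3143}{2} \approx 1571.5$)
$\frac{X - 4682}{\left(790 - -1534\right) - 1060} = \frac{\frac{3143}{2} - 4682}{\left(790 - -1534\right) - 1060} = - \frac{6221}{2 \left(\left(790 + 1534\right) - 1060\right)} = - \frac{6221}{2 \left(2324 - 1060\right)} = - \frac{6221}{2 \cdot 1264} = \left(- \frac{6221}{2}\right) \frac{1}{1264} = - \frac{6221}{2528}$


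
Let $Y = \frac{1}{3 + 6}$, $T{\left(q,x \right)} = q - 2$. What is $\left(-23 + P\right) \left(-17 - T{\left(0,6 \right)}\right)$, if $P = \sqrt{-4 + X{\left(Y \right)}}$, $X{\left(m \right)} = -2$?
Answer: $345 - 15 i \sqrt{6} \approx 345.0 - 36.742 i$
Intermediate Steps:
$T{\left(q,x \right)} = -2 + q$ ($T{\left(q,x \right)} = q - 2 = -2 + q$)
$Y = \frac{1}{9} \approx 0.11111$
$P = i \sqrt{6}$ ($P = \sqrt{-4 - 2} = \sqrt{-6} = i \sqrt{6} \approx 2.4495 i$)
$\left(-23 + P\right) \left(-17 - T{\left(0,6 \right)}\right) = \left(-23 + i \sqrt{6}\right) \left(-17 - \left(-2 + 0\right)\right) = \left(-23 + i \sqrt{6}\right) \left(-17 - -2\right) = \left(-23 + i \sqrt{6}\right) \left(-17 + 2\right) = \left(-23 + i \sqrt{6}\right) \left(-15\right) = 345 - 15 i \sqrt{6}$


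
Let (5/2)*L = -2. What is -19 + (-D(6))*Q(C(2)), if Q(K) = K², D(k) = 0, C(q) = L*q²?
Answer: -19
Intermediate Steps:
L = -⅘ (L = (⅖)*(-2) = -⅘ ≈ -0.80000)
C(q) = -4*q²/5
-19 + (-D(6))*Q(C(2)) = -19 + (-1*0)*(-⅘*2²)² = -19 + 0*(-⅘*4)² = -19 + 0*(-16/5)² = -19 + 0*(256/25) = -19 + 0 = -19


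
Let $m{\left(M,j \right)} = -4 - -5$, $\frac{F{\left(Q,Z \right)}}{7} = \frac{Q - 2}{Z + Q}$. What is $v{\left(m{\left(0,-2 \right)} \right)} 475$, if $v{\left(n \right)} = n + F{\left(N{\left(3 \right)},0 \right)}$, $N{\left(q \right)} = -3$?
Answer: $\frac{18050}{3} \approx 6016.7$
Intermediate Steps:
$F{\left(Q,Z \right)} = \frac{7 \left(-2 + Q\right)}{Q + Z}$ ($F{\left(Q,Z \right)} = 7 \frac{Q - 2}{Z + Q} = 7 \frac{-2 + Q}{Q + Z} = \frac{7 \left(-2 + Q\right)}{Q + Z}$)
$m{\left(M,j \right)} = 1$ ($m{\left(M,j \right)} = -4 + 5 = 1$)
$v{\left(n \right)} = \frac{35}{3} + n$ ($v{\left(n \right)} = n + \frac{7 \left(-2 - 3\right)}{-3 + 0} = n + 7 \frac{1}{-3} \left(-5\right) = n + 7 \left(- \frac{1}{3}\right) \left(-5\right) = n + \frac{35}{3} = \frac{35}{3} + n$)
$v{\left(m{\left(0,-2 \right)} \right)} 475 = \left(\frac{35}{3} + 1\right) 475 = \frac{38}{3} \cdot 475 = \frac{18050}{3}$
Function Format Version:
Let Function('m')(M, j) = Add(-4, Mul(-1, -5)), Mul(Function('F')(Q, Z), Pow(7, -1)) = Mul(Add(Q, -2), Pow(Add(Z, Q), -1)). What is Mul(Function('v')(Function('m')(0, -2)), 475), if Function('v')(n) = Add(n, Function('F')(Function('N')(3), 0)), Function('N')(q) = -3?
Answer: Rational(18050, 3) ≈ 6016.7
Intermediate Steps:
Function('F')(Q, Z) = Mul(7, Pow(Add(Q, Z), -1), Add(-2, Q)) (Function('F')(Q, Z) = Mul(7, Mul(Add(Q, -2), Pow(Add(Z, Q), -1))) = Mul(7, Mul(Add(-2, Q), Pow(Add(Q, Z), -1))) = Mul(7, Mul(Pow(Add(Q, Z), -1), Add(-2, Q))) = Mul(7, Pow(Add(Q, Z), -1), Add(-2, Q)))
Function('m')(M, j) = 1 (Function('m')(M, j) = Add(-4, 5) = 1)
Function('v')(n) = Add(Rational(35, 3), n) (Function('v')(n) = Add(n, Mul(7, Pow(Add(-3, 0), -1), Add(-2, -3))) = Add(n, Mul(7, Pow(-3, -1), -5)) = Add(n, Mul(7, Rational(-1, 3), -5)) = Add(n, Rational(35, 3)) = Add(Rational(35, 3), n))
Mul(Function('v')(Function('m')(0, -2)), 475) = Mul(Add(Rational(35, 3), 1), 475) = Mul(Rational(38, 3), 475) = Rational(18050, 3)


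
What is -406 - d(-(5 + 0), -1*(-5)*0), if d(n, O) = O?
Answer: -406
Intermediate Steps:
-406 - d(-(5 + 0), -1*(-5)*0) = -406 - (-1*(-5))*0 = -406 - 5*0 = -406 - 1*0 = -406 + 0 = -406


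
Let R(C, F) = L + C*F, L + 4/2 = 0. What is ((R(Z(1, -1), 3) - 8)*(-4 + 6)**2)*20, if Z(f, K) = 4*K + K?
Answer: -2000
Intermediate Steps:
L = -2 (L = -2 + 0 = -2)
Z(f, K) = 5*K
R(C, F) = -2 + C*F
((R(Z(1, -1), 3) - 8)*(-4 + 6)**2)*20 = (((-2 + (5*(-1))*3) - 8)*(-4 + 6)**2)*20 = (((-2 - 5*3) - 8)*2**2)*20 = (((-2 - 15) - 8)*4)*20 = ((-17 - 8)*4)*20 = -25*4*20 = -100*20 = -2000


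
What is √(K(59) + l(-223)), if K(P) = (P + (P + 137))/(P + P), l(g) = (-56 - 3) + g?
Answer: 3*I*√432942/118 ≈ 16.728*I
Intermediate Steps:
l(g) = -59 + g
K(P) = (137 + 2*P)/(2*P) (K(P) = (P + (137 + P))/((2*P)) = (137 + 2*P)*(1/(2*P)) = (137 + 2*P)/(2*P))
√(K(59) + l(-223)) = √((137/2 + 59)/59 + (-59 - 223)) = √((1/59)*(255/2) - 282) = √(255/118 - 282) = √(-33021/118) = 3*I*√432942/118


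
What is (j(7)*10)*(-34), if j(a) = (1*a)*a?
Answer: -16660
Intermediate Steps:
j(a) = a² (j(a) = a*a = a²)
(j(7)*10)*(-34) = (7²*10)*(-34) = (49*10)*(-34) = 490*(-34) = -16660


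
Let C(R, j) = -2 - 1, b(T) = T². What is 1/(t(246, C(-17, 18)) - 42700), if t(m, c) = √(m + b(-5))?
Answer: -42700/1823289729 - √271/1823289729 ≈ -2.3428e-5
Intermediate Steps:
C(R, j) = -3
t(m, c) = √(25 + m) (t(m, c) = √(m + (-5)²) = √(m + 25) = √(25 + m))
1/(t(246, C(-17, 18)) - 42700) = 1/(√(25 + 246) - 42700) = 1/(√271 - 42700) = 1/(-42700 + √271)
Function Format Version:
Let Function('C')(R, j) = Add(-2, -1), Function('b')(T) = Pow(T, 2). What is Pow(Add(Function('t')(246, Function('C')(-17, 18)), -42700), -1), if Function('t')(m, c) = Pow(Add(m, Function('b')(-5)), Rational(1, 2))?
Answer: Add(Rational(-42700, 1823289729), Mul(Rational(-1, 1823289729), Pow(271, Rational(1, 2)))) ≈ -2.3428e-5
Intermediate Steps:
Function('C')(R, j) = -3
Function('t')(m, c) = Pow(Add(25, m), Rational(1, 2)) (Function('t')(m, c) = Pow(Add(m, Pow(-5, 2)), Rational(1, 2)) = Pow(Add(m, 25), Rational(1, 2)) = Pow(Add(25, m), Rational(1, 2)))
Pow(Add(Function('t')(246, Function('C')(-17, 18)), -42700), -1) = Pow(Add(Pow(Add(25, 246), Rational(1, 2)), -42700), -1) = Pow(Add(Pow(271, Rational(1, 2)), -42700), -1) = Pow(Add(-42700, Pow(271, Rational(1, 2))), -1)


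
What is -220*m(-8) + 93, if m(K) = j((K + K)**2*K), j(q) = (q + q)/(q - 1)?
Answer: -710563/2049 ≈ -346.79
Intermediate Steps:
j(q) = 2*q/(-1 + q) (j(q) = (2*q)/(-1 + q) = 2*q/(-1 + q))
m(K) = 8*K**3/(-1 + 4*K**3) (m(K) = 2*((K + K)**2*K)/(-1 + (K + K)**2*K) = 2*((2*K)**2*K)/(-1 + (2*K)**2*K) = 2*((4*K**2)*K)/(-1 + (4*K**2)*K) = 2*(4*K**3)/(-1 + 4*K**3) = 8*K**3/(-1 + 4*K**3))
-220*m(-8) + 93 = -1760*(-8)**3/(-1 + 4*(-8)**3) + 93 = -1760*(-512)/(-1 + 4*(-512)) + 93 = -1760*(-512)/(-1 - 2048) + 93 = -1760*(-512)/(-2049) + 93 = -1760*(-512)*(-1)/2049 + 93 = -220*4096/2049 + 93 = -901120/2049 + 93 = -710563/2049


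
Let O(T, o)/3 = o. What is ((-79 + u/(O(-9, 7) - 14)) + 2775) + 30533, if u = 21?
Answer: 33232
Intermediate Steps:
O(T, o) = 3*o
((-79 + u/(O(-9, 7) - 14)) + 2775) + 30533 = ((-79 + 21/(3*7 - 14)) + 2775) + 30533 = ((-79 + 21/(21 - 14)) + 2775) + 30533 = ((-79 + 21/7) + 2775) + 30533 = ((-79 + (⅐)*21) + 2775) + 30533 = ((-79 + 3) + 2775) + 30533 = (-76 + 2775) + 30533 = 2699 + 30533 = 33232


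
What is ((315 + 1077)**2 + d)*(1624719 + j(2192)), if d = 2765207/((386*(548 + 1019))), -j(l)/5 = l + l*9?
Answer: 1775752933304546425/604862 ≈ 2.9358e+12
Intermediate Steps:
j(l) = -50*l (j(l) = -5*(l + l*9) = -5*(l + 9*l) = -50*l)
d = 2765207/604862 (d = 2765207/((386*1567)) = 2765207/604862 ≈ 4.5716)
((315 + 1077)**2 + d)*(1624719 + j(2192)) = ((315 + 1077)**2 + 2765207/604862)*(1624719 - 50*2192) = (1392**2 + 2765207/604862)*(1624719 - 109600) = (1937664 + 2765207/604862)*1515119 = (1172022087575/604862)*1515119 = 1775752933304546425/604862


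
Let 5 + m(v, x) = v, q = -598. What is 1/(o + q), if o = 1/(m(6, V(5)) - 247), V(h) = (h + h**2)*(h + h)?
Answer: -246/147109 ≈ -0.0016722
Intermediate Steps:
V(h) = 2*h*(h + h**2) (V(h) = (h + h**2)*(2*h) = 2*h*(h + h**2))
m(v, x) = -5 + v
o = -1/246 (o = 1/((-5 + 6) - 247) = 1/(1 - 247) = 1/(-246) = -1/246 ≈ -0.0040650)
1/(o + q) = 1/(-1/246 - 598) = 1/(-147109/246) = -246/147109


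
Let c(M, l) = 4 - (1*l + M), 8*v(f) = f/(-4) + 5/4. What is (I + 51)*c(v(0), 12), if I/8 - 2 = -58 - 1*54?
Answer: 216369/32 ≈ 6761.5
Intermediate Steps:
I = -880 (I = 16 + 8*(-58 - 1*54) = 16 + 8*(-58 - 54) = 16 + 8*(-112) = 16 - 896 = -880)
v(f) = 5/32 - f/32 (v(f) = (f/(-4) + 5/4)/8 = (f*(-¼) + 5*(¼))/8 = (-f/4 + 5/4)/8 = (5/4 - f/4)/8 = 5/32 - f/32)
c(M, l) = 4 - M - l (c(M, l) = 4 - (l + M) = 4 - (M + l) = 4 + (-M - l) = 4 - M - l)
(I + 51)*c(v(0), 12) = (-880 + 51)*(4 - (5/32 - 1/32*0) - 1*12) = -829*(4 - (5/32 + 0) - 12) = -829*(4 - 1*5/32 - 12) = -829*(4 - 5/32 - 12) = -829*(-261/32) = 216369/32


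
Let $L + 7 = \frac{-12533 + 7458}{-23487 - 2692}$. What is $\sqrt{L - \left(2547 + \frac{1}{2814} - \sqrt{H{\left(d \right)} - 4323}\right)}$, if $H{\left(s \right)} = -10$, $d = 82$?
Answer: $\frac{\sqrt{-13859331413604525618 + 5426930907302436 i \sqrt{4333}}}{73667706} \approx 0.65123 + 50.539 i$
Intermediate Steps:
$L = - \frac{178178}{26179}$ ($L = -7 + \frac{-12533 + 7458}{-23487 - 2692} = -7 - \frac{5075}{-26179} = -7 - - \frac{5075}{26179} = -7 + \frac{5075}{26179} = - \frac{178178}{26179} \approx -6.8061$)
$\sqrt{L - \left(2547 + \frac{1}{2814} - \sqrt{H{\left(d \right)} - 4323}\right)} = \sqrt{- \frac{178178}{26179} - \left(2547 + \frac{1}{2814} - \sqrt{-10 - 4323}\right)} = \sqrt{- \frac{178178}{26179} + \left(\left(-2547 - \frac{1}{2814}\right) + \sqrt{-4333}\right)} = \sqrt{- \frac{178178}{26179} - \left(\frac{7167259}{2814} - i \sqrt{4333}\right)} = \sqrt{- \frac{188133066253}{73667706} + i \sqrt{4333}}$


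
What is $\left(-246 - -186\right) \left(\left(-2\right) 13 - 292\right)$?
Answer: $19080$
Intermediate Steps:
$\left(-246 - -186\right) \left(\left(-2\right) 13 - 292\right) = \left(-246 + 186\right) \left(-26 - 292\right) = \left(-60\right) \left(-318\right) = 19080$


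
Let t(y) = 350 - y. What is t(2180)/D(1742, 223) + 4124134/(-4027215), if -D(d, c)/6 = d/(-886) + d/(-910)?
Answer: -19292933061619/242301417690 ≈ -79.624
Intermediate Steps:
D(d, c) = 2694*d/201565 (D(d, c) = -6*(d/(-886) + d/(-910)) = -6*(d*(-1/886) + d*(-1/910)) = -6*(-d/886 - d/910) = -(-2694)*d/201565 = 2694*d/201565)
t(2180)/D(1742, 223) + 4124134/(-4027215) = (350 - 1*2180)/(((2694/201565)*1742)) + 4124134/(-4027215) = (350 - 2180)/(360996/15505) + 4124134*(-1/4027215) = -1830*15505/360996 - 4124134/4027215 = -4729025/60166 - 4124134/4027215 = -19292933061619/242301417690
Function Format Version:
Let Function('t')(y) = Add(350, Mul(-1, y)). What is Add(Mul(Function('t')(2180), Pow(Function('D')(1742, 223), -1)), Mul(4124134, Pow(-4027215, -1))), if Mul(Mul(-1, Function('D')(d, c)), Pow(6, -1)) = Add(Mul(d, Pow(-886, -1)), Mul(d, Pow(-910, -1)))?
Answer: Rational(-19292933061619, 242301417690) ≈ -79.624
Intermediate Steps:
Function('D')(d, c) = Mul(Rational(2694, 201565), d) (Function('D')(d, c) = Mul(-6, Add(Mul(d, Pow(-886, -1)), Mul(d, Pow(-910, -1)))) = Mul(-6, Add(Mul(d, Rational(-1, 886)), Mul(d, Rational(-1, 910)))) = Mul(-6, Add(Mul(Rational(-1, 886), d), Mul(Rational(-1, 910), d))) = Mul(-6, Mul(Rational(-449, 201565), d)) = Mul(Rational(2694, 201565), d))
Add(Mul(Function('t')(2180), Pow(Function('D')(1742, 223), -1)), Mul(4124134, Pow(-4027215, -1))) = Add(Mul(Add(350, Mul(-1, 2180)), Pow(Mul(Rational(2694, 201565), 1742), -1)), Mul(4124134, Pow(-4027215, -1))) = Add(Mul(Add(350, -2180), Pow(Rational(360996, 15505), -1)), Mul(4124134, Rational(-1, 4027215))) = Add(Mul(-1830, Rational(15505, 360996)), Rational(-4124134, 4027215)) = Add(Rational(-4729025, 60166), Rational(-4124134, 4027215)) = Rational(-19292933061619, 242301417690)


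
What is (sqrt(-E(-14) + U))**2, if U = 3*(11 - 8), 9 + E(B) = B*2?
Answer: 46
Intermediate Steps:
E(B) = -9 + 2*B (E(B) = -9 + B*2 = -9 + 2*B)
U = 9 (U = 3*3 = 9)
(sqrt(-E(-14) + U))**2 = (sqrt(-(-9 + 2*(-14)) + 9))**2 = (sqrt(-(-9 - 28) + 9))**2 = (sqrt(-1*(-37) + 9))**2 = (sqrt(37 + 9))**2 = (sqrt(46))**2 = 46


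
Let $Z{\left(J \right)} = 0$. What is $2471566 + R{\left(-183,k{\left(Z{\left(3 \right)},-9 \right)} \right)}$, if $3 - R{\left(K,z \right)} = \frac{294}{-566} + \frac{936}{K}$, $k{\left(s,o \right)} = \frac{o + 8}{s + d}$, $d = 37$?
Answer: $\frac{42666792910}{17263} \approx 2.4716 \cdot 10^{6}$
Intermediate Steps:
$k{\left(s,o \right)} = \frac{8 + o}{37 + s}$ ($k{\left(s,o \right)} = \frac{o + 8}{s + 37} = \frac{8 + o}{37 + s}$)
$R{\left(K,z \right)} = \frac{996}{283} - \frac{936}{K}$ ($R{\left(K,z \right)} = 3 - \left(\frac{294}{-566} + \frac{936}{K}\right) = 3 - \left(294 \left(- \frac{1}{566}\right) + \frac{936}{K}\right) = 3 - \left(- \frac{147}{283} + \frac{936}{K}\right) = 3 + \left(\frac{147}{283} - \frac{936}{K}\right) = \frac{996}{283} - \frac{936}{K}$)
$2471566 + R{\left(-183,k{\left(Z{\left(3 \right)},-9 \right)} \right)} = 2471566 - \left(- \frac{996}{283} + \frac{936}{-183}\right) = 2471566 + \left(\frac{996}{283} - - \frac{312}{61}\right) = 2471566 + \left(\frac{996}{283} + \frac{312}{61}\right) = 2471566 + \frac{149052}{17263} = \frac{42666792910}{17263}$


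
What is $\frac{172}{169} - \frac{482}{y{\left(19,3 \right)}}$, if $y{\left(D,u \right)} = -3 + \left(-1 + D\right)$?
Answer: $- \frac{78878}{2535} \approx -31.116$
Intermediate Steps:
$y{\left(D,u \right)} = -4 + D$
$\frac{172}{169} - \frac{482}{y{\left(19,3 \right)}} = \frac{172}{169} - \frac{482}{-4 + 19} = 172 \cdot \frac{1}{169} - \frac{482}{15} = \frac{172}{169} - \frac{482}{15} = - \frac{78878}{2535}$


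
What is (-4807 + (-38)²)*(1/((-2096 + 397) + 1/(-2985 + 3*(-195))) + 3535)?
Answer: -72107075135445/6065431 ≈ -1.1888e+7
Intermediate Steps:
(-4807 + (-38)²)*(1/((-2096 + 397) + 1/(-2985 + 3*(-195))) + 3535) = (-4807 + 1444)*(1/(-1699 + 1/(-2985 - 585)) + 3535) = -3363*(1/(-1699 + 1/(-3570)) + 3535) = -3363*(1/(-1699 - 1/3570) + 3535) = -3363*(1/(-6065431/3570) + 3535) = -3363*(-3570/6065431 + 3535) = -3363*21441295015/6065431 = -72107075135445/6065431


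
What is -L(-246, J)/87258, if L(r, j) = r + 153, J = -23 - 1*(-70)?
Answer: 31/29086 ≈ 0.0010658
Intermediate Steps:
J = 47 (J = -23 + 70 = 47)
L(r, j) = 153 + r
-L(-246, J)/87258 = -(153 - 246)/87258 = -(-93)/87258 = -1*(-31/29086) = 31/29086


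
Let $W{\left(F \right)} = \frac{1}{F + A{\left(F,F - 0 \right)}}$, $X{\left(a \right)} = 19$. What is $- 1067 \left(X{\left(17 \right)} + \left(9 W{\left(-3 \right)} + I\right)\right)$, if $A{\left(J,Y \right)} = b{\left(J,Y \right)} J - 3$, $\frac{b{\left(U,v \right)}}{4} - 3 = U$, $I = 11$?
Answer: $- \frac{60819}{2} \approx -30410.0$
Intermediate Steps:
$b{\left(U,v \right)} = 12 + 4 U$
$A{\left(J,Y \right)} = -3 + J \left(12 + 4 J\right)$ ($A{\left(J,Y \right)} = \left(12 + 4 J\right) J - 3 = J \left(12 + 4 J\right) - 3 = -3 + J \left(12 + 4 J\right)$)
$W{\left(F \right)} = \frac{1}{-3 + F + 4 F \left(3 + F\right)}$ ($W{\left(F \right)} = \frac{1}{F + \left(-3 + 4 F \left(3 + F\right)\right)} = \frac{1}{-3 + F + 4 F \left(3 + F\right)}$)
$- 1067 \left(X{\left(17 \right)} + \left(9 W{\left(-3 \right)} + I\right)\right) = - 1067 \left(19 + \left(\frac{9}{-3 - 3 + 4 \left(-3\right) \left(3 - 3\right)} + 11\right)\right) = - 1067 \left(19 + \left(\frac{9}{-3 - 3 + 4 \left(-3\right) 0} + 11\right)\right) = - 1067 \left(19 + \left(\frac{9}{-3 - 3 + 0} + 11\right)\right) = - 1067 \left(19 + \left(\frac{9}{-6} + 11\right)\right) = - 1067 \left(19 + \left(9 \left(- \frac{1}{6}\right) + 11\right)\right) = - 1067 \left(19 + \left(- \frac{3}{2} + 11\right)\right) = - 1067 \left(19 + \frac{19}{2}\right) = \left(-1067\right) \frac{57}{2} = - \frac{60819}{2}$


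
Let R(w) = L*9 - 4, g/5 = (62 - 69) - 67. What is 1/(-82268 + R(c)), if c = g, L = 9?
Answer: -1/82191 ≈ -1.2167e-5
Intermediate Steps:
g = -370 (g = 5*((62 - 69) - 67) = 5*(-7 - 67) = 5*(-74) = -370)
c = -370
R(w) = 77 (R(w) = 9*9 - 4 = 81 - 4 = 77)
1/(-82268 + R(c)) = 1/(-82268 + 77) = 1/(-82191) = -1/82191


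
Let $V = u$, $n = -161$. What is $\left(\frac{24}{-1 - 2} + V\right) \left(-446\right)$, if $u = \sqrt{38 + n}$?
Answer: $3568 - 446 i \sqrt{123} \approx 3568.0 - 4946.4 i$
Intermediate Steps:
$u = i \sqrt{123}$ ($u = \sqrt{38 - 161} = \sqrt{-123} = i \sqrt{123} \approx 11.091 i$)
$V = i \sqrt{123} \approx 11.091 i$
$\left(\frac{24}{-1 - 2} + V\right) \left(-446\right) = \left(\frac{24}{-1 - 2} + i \sqrt{123}\right) \left(-446\right) = \left(\frac{24}{-3} + i \sqrt{123}\right) \left(-446\right) = \left(24 \left(- \frac{1}{3}\right) + i \sqrt{123}\right) \left(-446\right) = \left(-8 + i \sqrt{123}\right) \left(-446\right) = 3568 - 446 i \sqrt{123}$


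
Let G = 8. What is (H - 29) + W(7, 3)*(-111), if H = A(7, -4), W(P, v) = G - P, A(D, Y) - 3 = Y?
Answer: -141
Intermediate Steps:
A(D, Y) = 3 + Y
W(P, v) = 8 - P
H = -1 (H = 3 - 4 = -1)
(H - 29) + W(7, 3)*(-111) = (-1 - 29) + (8 - 1*7)*(-111) = -30 + (8 - 7)*(-111) = -30 + 1*(-111) = -30 - 111 = -141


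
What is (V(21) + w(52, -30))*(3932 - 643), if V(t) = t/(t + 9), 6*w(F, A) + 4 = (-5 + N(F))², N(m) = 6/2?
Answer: 23023/10 ≈ 2302.3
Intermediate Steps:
N(m) = 3 (N(m) = 6*(½) = 3)
w(F, A) = 0 (w(F, A) = -⅔ + (-5 + 3)²/6 = -⅔ + (⅙)*(-2)² = -⅔ + (⅙)*4 = -⅔ + ⅔ = 0)
V(t) = t/(9 + t)
(V(21) + w(52, -30))*(3932 - 643) = (21/(9 + 21) + 0)*(3932 - 643) = (21/30 + 0)*3289 = (21*(1/30) + 0)*3289 = (7/10 + 0)*3289 = (7/10)*3289 = 23023/10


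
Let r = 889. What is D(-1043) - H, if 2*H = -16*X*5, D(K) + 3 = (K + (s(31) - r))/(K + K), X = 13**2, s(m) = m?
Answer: 14097003/2086 ≈ 6757.9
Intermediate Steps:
X = 169
D(K) = -3 + (-858 + K)/(2*K) (D(K) = -3 + (K + (31 - 1*889))/(K + K) = -3 + (K + (31 - 889))/((2*K)) = -3 + (K - 858)*(1/(2*K)) = -3 + (-858 + K)*(1/(2*K)) = -3 + (-858 + K)/(2*K))
H = -6760 (H = (-16*169*5)/2 = (-2704*5)/2 = (1/2)*(-13520) = -6760)
D(-1043) - H = (-5/2 - 429/(-1043)) - 1*(-6760) = (-5/2 - 429*(-1/1043)) + 6760 = (-5/2 + 429/1043) + 6760 = -4357/2086 + 6760 = 14097003/2086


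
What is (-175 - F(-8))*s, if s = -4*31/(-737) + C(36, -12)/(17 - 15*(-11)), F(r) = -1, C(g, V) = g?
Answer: -4271700/67067 ≈ -63.693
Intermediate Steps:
s = 24550/67067 (s = -4*31/(-737) + 36/(17 - 15*(-11)) = -124*(-1/737) + 36/(17 + 165) = 124/737 + 36/182 = 124/737 + 36*(1/182) = 124/737 + 18/91 = 24550/67067 ≈ 0.36605)
(-175 - F(-8))*s = (-175 - 1*(-1))*(24550/67067) = (-175 + 1)*(24550/67067) = -174*24550/67067 = -4271700/67067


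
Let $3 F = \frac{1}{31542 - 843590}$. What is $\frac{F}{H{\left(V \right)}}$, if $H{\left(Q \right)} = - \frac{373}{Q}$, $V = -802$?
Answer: $- \frac{401}{454340856} \approx -8.826 \cdot 10^{-7}$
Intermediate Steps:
$F = - \frac{1}{2436144}$ ($F = \frac{1}{3 \left(31542 - 843590\right)} = \frac{1}{3 \left(-812048\right)} = \frac{1}{3} \left(- \frac{1}{812048}\right) = - \frac{1}{2436144} \approx -4.1048 \cdot 10^{-7}$)
$\frac{F}{H{\left(V \right)}} = - \frac{1}{2436144 \left(- \frac{373}{-802}\right)} = - \frac{1}{2436144 \left(\left(-373\right) \left(- \frac{1}{802}\right)\right)} = - \frac{1}{2436144 \cdot \frac{373}{802}} = \left(- \frac{1}{2436144}\right) \frac{802}{373} = - \frac{401}{454340856}$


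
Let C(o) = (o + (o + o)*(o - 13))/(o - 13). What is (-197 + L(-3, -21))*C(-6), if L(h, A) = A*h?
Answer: 29748/19 ≈ 1565.7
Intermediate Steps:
C(o) = (o + 2*o*(-13 + o))/(-13 + o) (C(o) = (o + (2*o)*(-13 + o))/(-13 + o) = (o + 2*o*(-13 + o))/(-13 + o))
(-197 + L(-3, -21))*C(-6) = (-197 - 21*(-3))*(-6*(-25 + 2*(-6))/(-13 - 6)) = (-197 + 63)*(-6*(-25 - 12)/(-19)) = -(-804)*(-1)*(-37)/19 = -134*(-222/19) = 29748/19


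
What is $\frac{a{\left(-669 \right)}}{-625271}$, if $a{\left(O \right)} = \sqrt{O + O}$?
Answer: $- \frac{i \sqrt{1338}}{625271} \approx - 5.8501 \cdot 10^{-5} i$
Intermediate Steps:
$a{\left(O \right)} = \sqrt{2} \sqrt{O}$ ($a{\left(O \right)} = \sqrt{2 O} = \sqrt{2} \sqrt{O}$)
$\frac{a{\left(-669 \right)}}{-625271} = \frac{\sqrt{2} \sqrt{-669}}{-625271} = \sqrt{2} i \sqrt{669} \left(- \frac{1}{625271}\right) = i \sqrt{1338} \left(- \frac{1}{625271}\right) = - \frac{i \sqrt{1338}}{625271}$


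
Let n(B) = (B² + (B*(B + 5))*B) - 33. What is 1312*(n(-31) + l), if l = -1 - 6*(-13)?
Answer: -31463072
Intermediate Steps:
n(B) = -33 + B² + B²*(5 + B) (n(B) = (B² + (B*(5 + B))*B) - 33 = (B² + B²*(5 + B)) - 33 = -33 + B² + B²*(5 + B))
l = 77 (l = -1 + 78 = 77)
1312*(n(-31) + l) = 1312*((-33 + (-31)³ + 6*(-31)²) + 77) = 1312*((-33 - 29791 + 6*961) + 77) = 1312*((-33 - 29791 + 5766) + 77) = 1312*(-24058 + 77) = 1312*(-23981) = -31463072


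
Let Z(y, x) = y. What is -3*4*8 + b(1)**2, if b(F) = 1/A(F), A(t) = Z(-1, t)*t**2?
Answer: -95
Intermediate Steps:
A(t) = -t**2
b(F) = -1/F**2 (b(F) = 1/(-F**2) = -1/F**2)
-3*4*8 + b(1)**2 = -3*4*8 + (-1/1**2)**2 = -1*12*8 + (-1*1)**2 = -12*8 + (-1)**2 = -96 + 1 = -95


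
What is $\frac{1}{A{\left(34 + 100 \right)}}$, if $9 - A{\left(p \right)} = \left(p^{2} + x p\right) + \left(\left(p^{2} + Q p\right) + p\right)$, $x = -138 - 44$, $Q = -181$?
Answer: $\frac{1}{12605} \approx 7.9334 \cdot 10^{-5}$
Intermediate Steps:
$x = -182$
$A{\left(p \right)} = 9 - 2 p^{2} + 362 p$ ($A{\left(p \right)} = 9 - \left(\left(p^{2} - 182 p\right) + \left(\left(p^{2} - 181 p\right) + p\right)\right) = 9 - \left(\left(p^{2} - 182 p\right) + \left(p^{2} - 180 p\right)\right) = 9 - \left(- 362 p + 2 p^{2}\right) = 9 - 2 p^{2} + 362 p$)
$\frac{1}{A{\left(34 + 100 \right)}} = \frac{1}{9 - 2 \left(34 + 100\right)^{2} + 362 \left(34 + 100\right)} = \frac{1}{9 - 2 \cdot 134^{2} + 362 \cdot 134} = \frac{1}{9 - 35912 + 48508} = \frac{1}{12605}$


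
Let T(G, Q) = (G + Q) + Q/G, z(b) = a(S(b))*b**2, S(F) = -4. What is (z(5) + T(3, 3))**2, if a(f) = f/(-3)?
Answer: 14641/9 ≈ 1626.8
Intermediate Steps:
a(f) = -f/3 (a(f) = f*(-1/3) = -f/3)
z(b) = 4*b**2/3 (z(b) = (-1/3*(-4))*b**2 = 4*b**2/3)
T(G, Q) = G + Q + Q/G
(z(5) + T(3, 3))**2 = ((4/3)*5**2 + (3 + 3 + 3/3))**2 = ((4/3)*25 + (3 + 3 + 3*(1/3)))**2 = (100/3 + (3 + 3 + 1))**2 = (100/3 + 7)**2 = (121/3)**2 = 14641/9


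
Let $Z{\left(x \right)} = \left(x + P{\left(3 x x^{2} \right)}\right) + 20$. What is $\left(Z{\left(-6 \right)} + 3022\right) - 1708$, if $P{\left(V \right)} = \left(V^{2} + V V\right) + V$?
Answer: $840488$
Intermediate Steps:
$P{\left(V \right)} = V + 2 V^{2}$ ($P{\left(V \right)} = \left(V^{2} + V^{2}\right) + V = 2 V^{2} + V = V + 2 V^{2}$)
$Z{\left(x \right)} = 20 + x + 3 x^{3} \left(1 + 6 x^{3}\right)$ ($Z{\left(x \right)} = \left(x + 3 x x^{2} \left(1 + 2 \cdot 3 x x^{2}\right)\right) + 20 = \left(x + 3 x^{3} \left(1 + 2 \cdot 3 x^{3}\right)\right) + 20 = \left(x + 3 x^{3} \left(1 + 6 x^{3}\right)\right) + 20 = 20 + x + 3 x^{3} \left(1 + 6 x^{3}\right)$)
$\left(Z{\left(-6 \right)} + 3022\right) - 1708 = \left(\left(20 - 6 + 3 \left(-6\right)^{3} + 18 \left(-6\right)^{6}\right) + 3022\right) - 1708 = \left(\left(20 - 6 + 3 \left(-216\right) + 18 \cdot 46656\right) + 3022\right) - 1708 = \left(\left(20 - 6 - 648 + 839808\right) + 3022\right) - 1708 = \left(839174 + 3022\right) - 1708 = 842196 - 1708 = 840488$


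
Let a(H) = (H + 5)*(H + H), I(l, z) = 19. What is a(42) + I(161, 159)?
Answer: 3967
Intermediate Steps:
a(H) = 2*H*(5 + H) (a(H) = (5 + H)*(2*H) = 2*H*(5 + H))
a(42) + I(161, 159) = 2*42*(5 + 42) + 19 = 2*42*47 + 19 = 3948 + 19 = 3967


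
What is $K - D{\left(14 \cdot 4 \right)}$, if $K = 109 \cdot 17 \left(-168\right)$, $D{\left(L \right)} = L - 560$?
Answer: $-310800$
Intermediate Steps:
$D{\left(L \right)} = -560 + L$ ($D{\left(L \right)} = L - 560 = -560 + L$)
$K = -311304$ ($K = 1853 \left(-168\right) = -311304$)
$K - D{\left(14 \cdot 4 \right)} = -311304 - \left(-560 + 14 \cdot 4\right) = -311304 - \left(-560 + 56\right) = -311304 - -504 = -311304 + 504 = -310800$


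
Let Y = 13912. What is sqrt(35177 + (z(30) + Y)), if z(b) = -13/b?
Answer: sqrt(44179710)/30 ≈ 221.56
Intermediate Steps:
sqrt(35177 + (z(30) + Y)) = sqrt(35177 + (-13/30 + 13912)) = sqrt(35177 + 417347/30) = sqrt(1472657/30) = sqrt(44179710)/30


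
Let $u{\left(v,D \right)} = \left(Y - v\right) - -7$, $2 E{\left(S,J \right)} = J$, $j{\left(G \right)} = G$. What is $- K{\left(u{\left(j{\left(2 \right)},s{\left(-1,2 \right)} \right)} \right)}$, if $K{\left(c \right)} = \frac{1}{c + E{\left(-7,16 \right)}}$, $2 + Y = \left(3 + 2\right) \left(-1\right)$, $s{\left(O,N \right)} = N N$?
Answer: $- \frac{1}{6} \approx -0.16667$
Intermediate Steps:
$s{\left(O,N \right)} = N^{2}$
$E{\left(S,J \right)} = \frac{J}{2}$
$Y = -7$ ($Y = -2 + \left(3 + 2\right) \left(-1\right) = -2 + 5 \left(-1\right) = -2 - 5 = -7$)
$u{\left(v,D \right)} = - v$ ($u{\left(v,D \right)} = \left(-7 - v\right) - -7 = \left(-7 - v\right) + 7 = - v$)
$K{\left(c \right)} = \frac{1}{8 + c}$ ($K{\left(c \right)} = \frac{1}{c + \frac{1}{2} \cdot 16} = \frac{1}{c + 8} = \frac{1}{8 + c}$)
$- K{\left(u{\left(j{\left(2 \right)},s{\left(-1,2 \right)} \right)} \right)} = - \frac{1}{8 - 2} = - \frac{1}{6}$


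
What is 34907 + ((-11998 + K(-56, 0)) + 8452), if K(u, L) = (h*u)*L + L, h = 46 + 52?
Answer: 31361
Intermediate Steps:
h = 98
K(u, L) = L + 98*L*u (K(u, L) = (98*u)*L + L = 98*L*u + L = L + 98*L*u)
34907 + ((-11998 + K(-56, 0)) + 8452) = 34907 + ((-11998 + 0*(1 + 98*(-56))) + 8452) = 34907 + ((-11998 + 0*(1 - 5488)) + 8452) = 34907 + ((-11998 + 0*(-5487)) + 8452) = 34907 + ((-11998 + 0) + 8452) = 34907 + (-11998 + 8452) = 34907 - 3546 = 31361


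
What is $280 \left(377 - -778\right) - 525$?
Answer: $322875$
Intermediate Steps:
$280 \left(377 - -778\right) - 525 = 280 \left(377 + 778\right) - 525 = 280 \cdot 1155 - 525 = 323400 - 525 = 322875$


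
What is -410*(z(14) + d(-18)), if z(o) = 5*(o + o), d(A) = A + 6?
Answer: -52480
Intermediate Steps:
d(A) = 6 + A
z(o) = 10*o (z(o) = 5*(2*o) = 10*o)
-410*(z(14) + d(-18)) = -410*(10*14 + (6 - 18)) = -410*(140 - 12) = -410*128 = -52480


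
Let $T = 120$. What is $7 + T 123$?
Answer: $14767$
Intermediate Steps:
$7 + T 123 = 7 + 120 \cdot 123 = 7 + 14760 = 14767$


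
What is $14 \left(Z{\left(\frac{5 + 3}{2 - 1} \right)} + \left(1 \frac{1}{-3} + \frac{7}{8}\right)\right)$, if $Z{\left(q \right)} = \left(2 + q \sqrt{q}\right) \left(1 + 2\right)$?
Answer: $\frac{1099}{12} + 672 \sqrt{2} \approx 1041.9$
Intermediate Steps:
$Z{\left(q \right)} = 6 + 3 q^{\frac{3}{2}}$ ($Z{\left(q \right)} = \left(2 + q^{\frac{3}{2}}\right) 3 = 6 + 3 q^{\frac{3}{2}}$)
$14 \left(Z{\left(\frac{5 + 3}{2 - 1} \right)} + \left(1 \frac{1}{-3} + \frac{7}{8}\right)\right) = 14 \left(\left(6 + 3 \left(\frac{5 + 3}{2 - 1}\right)^{\frac{3}{2}}\right) + \left(1 \frac{1}{-3} + \frac{7}{8}\right)\right) = 14 \left(\left(6 + 3 \left(\frac{8}{1}\right)^{\frac{3}{2}}\right) + \left(1 \left(- \frac{1}{3}\right) + 7 \cdot \frac{1}{8}\right)\right) = 14 \left(\left(6 + 3 \left(8 \cdot 1\right)^{\frac{3}{2}}\right) + \left(- \frac{1}{3} + \frac{7}{8}\right)\right) = 14 \left(\left(6 + 3 \cdot 8^{\frac{3}{2}}\right) + \frac{13}{24}\right) = 14 \left(\left(6 + 3 \cdot 16 \sqrt{2}\right) + \frac{13}{24}\right) = 14 \left(\left(6 + 48 \sqrt{2}\right) + \frac{13}{24}\right) = 14 \left(\frac{157}{24} + 48 \sqrt{2}\right) = \frac{1099}{12} + 672 \sqrt{2}$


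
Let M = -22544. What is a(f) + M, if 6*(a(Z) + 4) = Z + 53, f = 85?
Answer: -22525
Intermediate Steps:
a(Z) = 29/6 + Z/6 (a(Z) = -4 + (Z + 53)/6 = -4 + (53 + Z)/6 = -4 + (53/6 + Z/6) = 29/6 + Z/6)
a(f) + M = (29/6 + (⅙)*85) - 22544 = (29/6 + 85/6) - 22544 = 19 - 22544 = -22525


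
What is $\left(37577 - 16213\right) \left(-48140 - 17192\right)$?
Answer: $-1395752848$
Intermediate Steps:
$\left(37577 - 16213\right) \left(-48140 - 17192\right) = 21364 \left(-65332\right) = -1395752848$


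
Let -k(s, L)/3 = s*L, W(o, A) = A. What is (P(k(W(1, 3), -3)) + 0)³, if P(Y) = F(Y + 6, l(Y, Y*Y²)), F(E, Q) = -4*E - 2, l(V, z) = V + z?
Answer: -2406104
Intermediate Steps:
k(s, L) = -3*L*s (k(s, L) = -3*s*L = -3*L*s)
F(E, Q) = -2 - 4*E
P(Y) = -26 - 4*Y (P(Y) = -2 - 4*(Y + 6) = -2 - 4*(6 + Y) = -2 + (-24 - 4*Y) = -26 - 4*Y)
(P(k(W(1, 3), -3)) + 0)³ = ((-26 - (-12)*(-3)*3) + 0)³ = ((-26 - 4*27) + 0)³ = ((-26 - 108) + 0)³ = (-134 + 0)³ = (-134)³ = -2406104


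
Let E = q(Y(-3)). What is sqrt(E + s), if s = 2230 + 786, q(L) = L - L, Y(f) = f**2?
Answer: 2*sqrt(754) ≈ 54.918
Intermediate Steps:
q(L) = 0
E = 0
s = 3016
sqrt(E + s) = sqrt(0 + 3016) = sqrt(3016) = 2*sqrt(754)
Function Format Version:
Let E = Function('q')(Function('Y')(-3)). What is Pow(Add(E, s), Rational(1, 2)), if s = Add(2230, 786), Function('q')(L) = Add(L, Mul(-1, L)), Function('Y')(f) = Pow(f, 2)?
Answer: Mul(2, Pow(754, Rational(1, 2))) ≈ 54.918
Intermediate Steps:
Function('q')(L) = 0
E = 0
s = 3016
Pow(Add(E, s), Rational(1, 2)) = Pow(Add(0, 3016), Rational(1, 2)) = Pow(3016, Rational(1, 2)) = Mul(2, Pow(754, Rational(1, 2)))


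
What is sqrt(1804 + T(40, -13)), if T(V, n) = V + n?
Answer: sqrt(1831) ≈ 42.790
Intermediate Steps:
sqrt(1804 + T(40, -13)) = sqrt(1804 + (40 - 13)) = sqrt(1804 + 27) = sqrt(1831)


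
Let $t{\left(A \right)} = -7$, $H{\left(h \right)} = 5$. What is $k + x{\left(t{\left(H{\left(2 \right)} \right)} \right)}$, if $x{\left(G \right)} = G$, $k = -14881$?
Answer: $-14888$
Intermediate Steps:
$k + x{\left(t{\left(H{\left(2 \right)} \right)} \right)} = -14881 - 7 = -14888$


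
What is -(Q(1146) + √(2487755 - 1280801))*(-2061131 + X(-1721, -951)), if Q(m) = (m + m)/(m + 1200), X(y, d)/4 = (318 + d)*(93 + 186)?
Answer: 1057207538/391 + 8302677*√134106 ≈ 3.0432e+9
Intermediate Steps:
X(y, d) = 354888 + 1116*d (X(y, d) = 4*((318 + d)*(93 + 186)) = 4*((318 + d)*279) = 4*(88722 + 279*d) = 354888 + 1116*d)
Q(m) = 2*m/(1200 + m) (Q(m) = (2*m)/(1200 + m) = 2*m/(1200 + m))
-(Q(1146) + √(2487755 - 1280801))*(-2061131 + X(-1721, -951)) = -(2*1146/(1200 + 1146) + √(2487755 - 1280801))*(-2061131 + (354888 + 1116*(-951))) = -(2*1146/2346 + √1206954)*(-2061131 + (354888 - 1061316)) = -(2*1146*(1/2346) + 3*√134106)*(-2061131 - 706428) = -(382/391 + 3*√134106)*(-2767559) = -(-1057207538/391 - 8302677*√134106) = 1057207538/391 + 8302677*√134106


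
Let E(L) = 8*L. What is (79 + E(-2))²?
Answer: 3969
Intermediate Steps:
(79 + E(-2))² = (79 + 8*(-2))² = (79 - 16)² = 63² = 3969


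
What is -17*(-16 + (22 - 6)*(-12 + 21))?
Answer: -2176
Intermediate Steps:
-17*(-16 + (22 - 6)*(-12 + 21)) = -17*(-16 + 16*9) = -17*(-16 + 144) = -17*128 = -2176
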